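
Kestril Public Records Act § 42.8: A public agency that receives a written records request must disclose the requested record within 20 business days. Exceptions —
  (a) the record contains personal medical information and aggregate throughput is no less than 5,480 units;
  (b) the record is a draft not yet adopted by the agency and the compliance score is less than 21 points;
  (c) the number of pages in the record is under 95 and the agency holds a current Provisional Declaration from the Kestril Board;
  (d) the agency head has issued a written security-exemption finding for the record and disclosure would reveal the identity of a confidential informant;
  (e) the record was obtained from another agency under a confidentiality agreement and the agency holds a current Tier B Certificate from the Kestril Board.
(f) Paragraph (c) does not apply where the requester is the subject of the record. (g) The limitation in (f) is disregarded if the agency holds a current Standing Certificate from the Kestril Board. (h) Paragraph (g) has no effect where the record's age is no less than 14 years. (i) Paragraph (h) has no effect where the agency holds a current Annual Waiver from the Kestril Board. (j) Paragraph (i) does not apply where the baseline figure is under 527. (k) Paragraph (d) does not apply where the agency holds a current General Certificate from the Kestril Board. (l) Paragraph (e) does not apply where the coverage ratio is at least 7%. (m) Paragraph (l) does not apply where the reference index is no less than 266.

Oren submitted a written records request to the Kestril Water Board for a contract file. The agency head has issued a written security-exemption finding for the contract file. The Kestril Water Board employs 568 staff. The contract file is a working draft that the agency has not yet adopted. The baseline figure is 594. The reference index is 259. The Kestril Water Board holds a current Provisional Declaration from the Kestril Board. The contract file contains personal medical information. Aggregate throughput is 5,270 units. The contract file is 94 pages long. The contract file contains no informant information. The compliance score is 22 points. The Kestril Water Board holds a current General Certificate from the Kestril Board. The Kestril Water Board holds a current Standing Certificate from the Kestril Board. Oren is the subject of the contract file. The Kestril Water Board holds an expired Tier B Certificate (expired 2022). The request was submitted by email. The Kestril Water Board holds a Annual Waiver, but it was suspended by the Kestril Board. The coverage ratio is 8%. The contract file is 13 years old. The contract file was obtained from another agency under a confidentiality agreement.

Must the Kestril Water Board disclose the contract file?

Exception (a) requires that aggregate throughput is no less than 5,480 units; but aggregate throughput is 5,270 units, short of 5,480 units, so (a) is unavailable.
Exception (b) requires that the compliance score is less than 21 points; but the compliance score is 22 points, not less than 21 points, so (b) is unavailable.
Exception (c)'s conditions are all satisfied: the number of pages in the record is 94, under the 95 limit; a current Provisional Declaration is held. Applying paragraphs (f)–(j): (f) would limit (c) — Oren is the subject of the contract file — but (g) sets (f) aside: (g) is engaged — a current Standing Certificate is held. (h) is inapplicable (the record's age is 13 years, short of 14 years), so (g) stands. Exception (c) stands.
Exception (d) fails — the contract file contains no informant information.
Exception (e) requires that the agency holds a current Tier B Certificate from the Kestril Board; but no current Tier B Certificate is held, so (e) is unavailable.

No — exception (c) applies; the Kestril Water Board is not required to disclose the contract file.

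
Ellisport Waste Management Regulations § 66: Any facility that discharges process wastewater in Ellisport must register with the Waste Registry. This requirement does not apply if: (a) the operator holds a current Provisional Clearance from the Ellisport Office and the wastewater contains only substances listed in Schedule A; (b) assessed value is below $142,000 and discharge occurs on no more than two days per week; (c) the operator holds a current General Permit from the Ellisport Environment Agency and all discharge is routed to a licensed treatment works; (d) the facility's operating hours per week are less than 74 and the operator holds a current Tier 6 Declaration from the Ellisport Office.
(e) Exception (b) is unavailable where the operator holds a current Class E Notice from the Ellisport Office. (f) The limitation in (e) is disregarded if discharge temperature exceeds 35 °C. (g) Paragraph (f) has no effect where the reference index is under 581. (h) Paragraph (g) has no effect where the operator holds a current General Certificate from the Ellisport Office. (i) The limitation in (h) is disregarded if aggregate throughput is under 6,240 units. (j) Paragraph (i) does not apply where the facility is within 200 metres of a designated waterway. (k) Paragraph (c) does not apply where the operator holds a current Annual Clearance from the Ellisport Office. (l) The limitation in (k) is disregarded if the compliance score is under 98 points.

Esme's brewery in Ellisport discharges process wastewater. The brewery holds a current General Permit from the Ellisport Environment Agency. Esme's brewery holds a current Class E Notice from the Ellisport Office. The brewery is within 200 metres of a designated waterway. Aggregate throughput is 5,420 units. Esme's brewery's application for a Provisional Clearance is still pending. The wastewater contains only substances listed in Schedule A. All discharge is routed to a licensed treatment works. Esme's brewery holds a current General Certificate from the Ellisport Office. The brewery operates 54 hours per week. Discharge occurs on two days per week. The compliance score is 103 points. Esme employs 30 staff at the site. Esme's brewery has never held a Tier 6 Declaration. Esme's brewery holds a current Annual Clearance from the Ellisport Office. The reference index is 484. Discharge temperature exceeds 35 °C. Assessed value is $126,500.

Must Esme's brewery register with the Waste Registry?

No — exception (b) applies; Esme's brewery is not required to register with the Waste Registry.

Exception (a) does not apply: there is no Provisional Clearance in force.
All of (b)'s requirements are met (assessed value is $126,500, below the $142,000 limit; discharge occurs on no more than two days per week). Considering the limiting provisions: (e) would limit (b) — a current Class E Notice is held — but (f) sets (e) aside: (f) operates against (e): discharge temperature exceeds 35 °C. (g) would limit (f) — the reference index is 484, under the 581 limit — but (h) sets (g) aside: (h) operates against (g): a current General Certificate is held. (i) operates (aggregate throughput is 5,420 units, under the 6,240 units limit), but yields to (j): (j) operates against (i): the brewery is within 200 m of a designated waterway. (b) remains available.
Exception (c) is satisfied on its face — a current General Permit is held; discharge is routed to a licensed treatment works. Turning to paragraphs (k)–(l): (k) is engaged — a current Annual Clearance is held. (l), which would lift (k), is not triggered — the compliance score is 103 points, not under 98 points. So (c) is unavailable.
Exception (d) does not apply: no current Tier 6 Declaration is held.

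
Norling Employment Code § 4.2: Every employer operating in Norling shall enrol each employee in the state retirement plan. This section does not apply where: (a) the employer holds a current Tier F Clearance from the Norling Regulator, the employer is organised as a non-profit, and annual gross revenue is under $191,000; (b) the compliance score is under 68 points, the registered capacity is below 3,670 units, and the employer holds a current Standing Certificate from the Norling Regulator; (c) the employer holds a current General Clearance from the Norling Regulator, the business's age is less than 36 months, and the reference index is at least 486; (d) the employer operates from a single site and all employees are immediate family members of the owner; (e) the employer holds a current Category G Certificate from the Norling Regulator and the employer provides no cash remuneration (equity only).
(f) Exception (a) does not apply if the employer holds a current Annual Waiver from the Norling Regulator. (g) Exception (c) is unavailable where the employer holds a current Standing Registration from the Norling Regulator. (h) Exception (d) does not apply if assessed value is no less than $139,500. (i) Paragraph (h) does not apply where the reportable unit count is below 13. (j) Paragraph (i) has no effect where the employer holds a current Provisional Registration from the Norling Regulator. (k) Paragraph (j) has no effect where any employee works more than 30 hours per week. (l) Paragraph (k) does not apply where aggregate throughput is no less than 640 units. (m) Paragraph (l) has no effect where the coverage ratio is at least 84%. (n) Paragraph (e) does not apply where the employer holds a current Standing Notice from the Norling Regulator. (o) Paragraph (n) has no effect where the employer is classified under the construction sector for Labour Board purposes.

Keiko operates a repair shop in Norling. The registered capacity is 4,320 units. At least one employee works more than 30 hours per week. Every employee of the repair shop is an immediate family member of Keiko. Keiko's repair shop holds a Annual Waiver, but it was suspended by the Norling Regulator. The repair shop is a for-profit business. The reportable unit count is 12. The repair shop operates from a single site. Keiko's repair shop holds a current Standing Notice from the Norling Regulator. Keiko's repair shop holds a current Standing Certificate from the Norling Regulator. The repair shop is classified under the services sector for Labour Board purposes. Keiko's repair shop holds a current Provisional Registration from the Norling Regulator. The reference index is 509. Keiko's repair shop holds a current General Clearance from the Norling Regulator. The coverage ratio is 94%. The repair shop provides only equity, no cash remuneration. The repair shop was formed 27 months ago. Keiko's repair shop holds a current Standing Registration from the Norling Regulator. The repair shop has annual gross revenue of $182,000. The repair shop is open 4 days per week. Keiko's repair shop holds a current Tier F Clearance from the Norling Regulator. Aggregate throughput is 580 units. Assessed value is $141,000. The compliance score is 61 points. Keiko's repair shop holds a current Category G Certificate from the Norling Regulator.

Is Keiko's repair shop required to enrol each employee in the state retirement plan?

Exception (a) requires that the employer is organised as a non-profit; but the employer is for-profit, so (a) is unavailable.
Exception (b) does not apply: the registered capacity is 4,320 units, not below 3,670 units.
Exception (c)'s conditions are all satisfied: a current General Clearance is held; the business's age is 27 months, less than the 36 months limit; the reference index is 509, meeting the 486 threshold. Turning to paragraph (g): (g) applies — a current Standing Registration is held. Exception (c) does not apply.
Exception (d) is satisfied on its face — the employer operates from a single site; every employee is an immediate family member. Considering the limiting provisions: (h) operates (assessed value is $141,000, meeting the $139,500 threshold), but yields to (i): (i) operates against (h): the reportable unit count is 12, below the 13 limit. (j) applies (a current Provisional Registration is held), but is displaced by (k): (k) operates against (j): at least one employee exceeds 30 hours/week. (l), which would lift (k), is not engaged — aggregate throughput is 580 units, short of 640 units. (d) remains available.
Exception (e): a current Category G Certificate is held; remuneration is equity-only — every condition holds. Turning to paragraphs (n)–(o): (n) operates against (e): a current Standing Notice is held. (o) is not engaged (the repair shop is classified under the services sector), so (n) stands. (e) is therefore removed.

No — exception (d) applies; Keiko's repair shop is not required to enrol each employee in the state retirement plan.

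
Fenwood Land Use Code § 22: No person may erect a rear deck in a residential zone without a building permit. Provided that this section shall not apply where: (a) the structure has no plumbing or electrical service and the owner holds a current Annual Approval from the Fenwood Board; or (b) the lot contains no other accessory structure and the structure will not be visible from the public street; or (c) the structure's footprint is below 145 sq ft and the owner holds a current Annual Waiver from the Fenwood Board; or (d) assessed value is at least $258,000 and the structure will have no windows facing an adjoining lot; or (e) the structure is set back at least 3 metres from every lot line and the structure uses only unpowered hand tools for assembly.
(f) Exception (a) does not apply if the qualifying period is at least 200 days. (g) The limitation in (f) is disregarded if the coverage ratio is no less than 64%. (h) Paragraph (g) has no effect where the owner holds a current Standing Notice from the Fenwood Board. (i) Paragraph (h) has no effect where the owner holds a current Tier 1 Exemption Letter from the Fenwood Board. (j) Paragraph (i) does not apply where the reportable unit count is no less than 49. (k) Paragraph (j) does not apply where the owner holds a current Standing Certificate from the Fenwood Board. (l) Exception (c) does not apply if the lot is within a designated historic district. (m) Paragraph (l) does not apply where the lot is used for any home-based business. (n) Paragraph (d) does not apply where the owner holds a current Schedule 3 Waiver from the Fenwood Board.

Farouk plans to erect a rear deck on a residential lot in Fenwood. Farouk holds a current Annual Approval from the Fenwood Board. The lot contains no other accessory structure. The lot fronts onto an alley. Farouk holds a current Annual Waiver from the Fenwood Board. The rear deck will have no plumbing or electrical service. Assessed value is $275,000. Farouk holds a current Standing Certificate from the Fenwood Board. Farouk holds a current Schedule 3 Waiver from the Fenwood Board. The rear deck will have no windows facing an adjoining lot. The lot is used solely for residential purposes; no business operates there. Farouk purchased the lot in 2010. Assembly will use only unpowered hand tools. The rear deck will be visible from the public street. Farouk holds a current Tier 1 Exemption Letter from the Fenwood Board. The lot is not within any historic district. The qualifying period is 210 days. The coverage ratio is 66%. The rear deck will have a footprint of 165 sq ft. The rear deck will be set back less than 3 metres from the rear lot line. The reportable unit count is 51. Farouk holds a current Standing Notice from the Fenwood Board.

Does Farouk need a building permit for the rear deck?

No — exception (a) applies; Farouk does not need a building permit.

Exception (a) is satisfied on its face — there is no plumbing or electrical service; a current Annual Approval is held. Considering the limiting provisions: (f) is triggered (the qualifying period is 210 days, meeting the 200 days threshold), but is overridden by (g): (g) operates against (f): the coverage ratio is 66%, meeting the 64% threshold. (h) is triggered (a current Standing Notice is held), but is itself disapplied by (i): (i) operates — a current Tier 1 Exemption Letter is held. (j) operates (the reportable unit count is 51, meeting the 49 threshold), but yields to (k): (k) applies — a current Standing Certificate is held. (a) remains available.
Exception (b) requires that the structure will not be visible from the public street; but the structure will be visible from the street, so (b) is unavailable.
Exception (c) fails — the structure's footprint is 165 sq ft, not below 145 sq ft.
Exception (d): assessed value is $275,000, meeting the $258,000 threshold; no windows face an adjoining lot — every condition holds. However, paragraph (n) must be considered: (n) operates — a current Schedule 3 Waiver is held. (d) is therefore removed.
Exception (e) fails — the rear setback is under 3 m.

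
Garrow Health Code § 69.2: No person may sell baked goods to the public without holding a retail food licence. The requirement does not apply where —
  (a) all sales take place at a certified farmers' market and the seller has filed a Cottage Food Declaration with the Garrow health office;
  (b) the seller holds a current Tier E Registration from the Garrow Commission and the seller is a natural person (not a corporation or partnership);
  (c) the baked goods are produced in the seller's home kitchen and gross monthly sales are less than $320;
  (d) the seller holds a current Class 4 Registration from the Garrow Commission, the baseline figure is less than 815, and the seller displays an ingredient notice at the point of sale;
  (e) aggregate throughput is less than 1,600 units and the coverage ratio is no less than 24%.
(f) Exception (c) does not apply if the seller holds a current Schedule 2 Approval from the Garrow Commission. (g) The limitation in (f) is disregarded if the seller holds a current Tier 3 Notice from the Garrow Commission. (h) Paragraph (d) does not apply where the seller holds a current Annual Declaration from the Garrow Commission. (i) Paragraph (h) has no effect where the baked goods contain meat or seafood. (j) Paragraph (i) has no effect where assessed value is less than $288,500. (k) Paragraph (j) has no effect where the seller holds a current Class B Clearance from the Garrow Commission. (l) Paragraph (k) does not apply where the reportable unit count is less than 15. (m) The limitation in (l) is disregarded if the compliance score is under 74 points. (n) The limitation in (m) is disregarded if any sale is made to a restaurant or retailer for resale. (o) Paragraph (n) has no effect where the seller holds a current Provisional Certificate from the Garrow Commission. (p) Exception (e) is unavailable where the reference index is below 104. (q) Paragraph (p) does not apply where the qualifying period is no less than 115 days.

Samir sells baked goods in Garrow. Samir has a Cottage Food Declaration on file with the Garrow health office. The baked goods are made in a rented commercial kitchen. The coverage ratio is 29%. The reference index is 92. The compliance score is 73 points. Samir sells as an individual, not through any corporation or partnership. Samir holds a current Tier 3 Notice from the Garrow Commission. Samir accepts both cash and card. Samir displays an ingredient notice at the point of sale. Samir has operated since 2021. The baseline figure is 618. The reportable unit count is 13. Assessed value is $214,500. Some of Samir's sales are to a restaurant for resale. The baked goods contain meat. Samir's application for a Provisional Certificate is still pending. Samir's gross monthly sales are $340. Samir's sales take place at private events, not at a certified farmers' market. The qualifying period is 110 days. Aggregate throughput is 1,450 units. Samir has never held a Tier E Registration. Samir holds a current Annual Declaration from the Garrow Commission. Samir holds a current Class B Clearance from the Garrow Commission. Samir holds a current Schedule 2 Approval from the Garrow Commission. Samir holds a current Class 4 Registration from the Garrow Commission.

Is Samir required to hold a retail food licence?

Yes — Samir must hold a retail food licence.

Exception (a) does not apply: sales are at private events, not a certified farmers' market.
Exception (b) does not apply: there is no Tier E Registration in force.
Exception (c) requires that the baked goods are produced in the seller's home kitchen; but the baked goods are made in a commercial kitchen, not a home kitchen, so (c) is unavailable.
Exception (d): a current Class 4 Registration is held; the baseline figure is 618, less than the 815 limit; an ingredient notice is displayed — every condition holds. However, paragraphs (h)–(o) must be considered: (h) applies — a current Annual Declaration is held. (i) would limit (h) — the baked goods contain meat — but (j) sets (i) aside: (j) operates against (i): assessed value is $214,500, less than the $288,500 limit. (k) would limit (j) — a current Class B Clearance is held — but (l) sets (k) aside: (l) applies — the reportable unit count is 13, less than the 15 limit. (m) operates (the compliance score is 73 points, under the 74 points limit), but is overridden by (n): (n) operates against (m): some sales are to a restaurant for resale. (o), which would lift (n), is not engaged — no current Provisional Certificate is held. Exception (d) does not apply.
Exception (e): aggregate throughput is 1,450 units, less than the 1,600 units limit; the coverage ratio is 29%, meeting the 24% threshold — every condition holds. Turning to paragraphs (p)–(q): (p) is triggered — the reference index is 92, below the 104 limit. (q) is not engaged (the qualifying period is 110 days, short of 115 days), so (p) stands. Exception (e) does not apply.
No exception applies. The general rule governs.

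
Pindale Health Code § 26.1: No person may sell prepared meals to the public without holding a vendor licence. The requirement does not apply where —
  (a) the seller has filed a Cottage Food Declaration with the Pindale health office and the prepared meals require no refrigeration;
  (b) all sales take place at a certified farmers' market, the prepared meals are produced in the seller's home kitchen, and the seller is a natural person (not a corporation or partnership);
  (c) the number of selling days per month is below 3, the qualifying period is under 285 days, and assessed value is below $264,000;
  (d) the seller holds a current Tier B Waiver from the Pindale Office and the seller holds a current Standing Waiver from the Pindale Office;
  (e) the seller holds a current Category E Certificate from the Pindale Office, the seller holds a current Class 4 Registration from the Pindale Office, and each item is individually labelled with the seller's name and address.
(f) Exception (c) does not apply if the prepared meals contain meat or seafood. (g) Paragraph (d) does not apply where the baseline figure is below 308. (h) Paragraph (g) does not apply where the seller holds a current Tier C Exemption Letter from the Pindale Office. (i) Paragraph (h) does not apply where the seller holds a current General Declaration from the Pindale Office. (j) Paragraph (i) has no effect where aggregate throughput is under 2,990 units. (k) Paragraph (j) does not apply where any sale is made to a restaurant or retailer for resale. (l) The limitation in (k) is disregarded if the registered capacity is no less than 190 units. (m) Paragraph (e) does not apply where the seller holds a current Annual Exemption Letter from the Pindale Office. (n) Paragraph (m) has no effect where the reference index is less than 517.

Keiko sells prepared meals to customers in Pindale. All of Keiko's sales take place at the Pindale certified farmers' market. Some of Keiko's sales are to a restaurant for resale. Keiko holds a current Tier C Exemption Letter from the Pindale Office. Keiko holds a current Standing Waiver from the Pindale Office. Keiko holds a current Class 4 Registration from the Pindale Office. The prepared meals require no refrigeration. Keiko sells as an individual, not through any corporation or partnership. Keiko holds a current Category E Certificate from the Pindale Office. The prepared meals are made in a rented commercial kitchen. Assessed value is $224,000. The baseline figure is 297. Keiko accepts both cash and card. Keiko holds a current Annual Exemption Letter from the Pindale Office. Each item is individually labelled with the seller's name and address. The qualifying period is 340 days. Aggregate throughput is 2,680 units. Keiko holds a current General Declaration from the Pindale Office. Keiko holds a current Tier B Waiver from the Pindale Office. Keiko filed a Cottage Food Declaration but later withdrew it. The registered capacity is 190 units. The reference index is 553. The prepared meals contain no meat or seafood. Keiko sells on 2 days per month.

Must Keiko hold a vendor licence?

Exception (a) fails — the Cottage Food Declaration was withdrawn.
Exception (b) requires that the prepared meals are produced in the seller's home kitchen; but the prepared meals are made in a commercial kitchen, not a home kitchen, so (b) is unavailable.
Exception (c) fails — the qualifying period is 340 days, not under 285 days.
Exception (d) is satisfied on its face — a current Tier B Waiver is held; a current Standing Waiver is held. Under paragraphs (g)–(l): (g) operates (the baseline figure is 297, below the 308 limit), but is itself disapplied by (h): (h) operates against (g): a current Tier C Exemption Letter is held. (i) applies (a current General Declaration is held), but is itself disapplied by (j): (j) is triggered — aggregate throughput is 2,680 units, under the 2,990 units limit. (k) would limit (j) — some sales are to a restaurant for resale — but (l) sets (k) aside: (l) operates against (k): the registered capacity is 190 units, meeting the 190 units threshold. Exception (d) stands.
Exception (e): a current Category E Certificate is held; a current Class 4 Registration is held; items are individually labelled — every condition holds. But applying paragraphs (m)–(n): (m) operates against (e): a current Annual Exemption Letter is held. (n) is not triggered (the reference index is 553, not less than 517), so (m) stands. Exception (e) does not apply.

No — exception (d) applies; Keiko is not required to hold a vendor licence.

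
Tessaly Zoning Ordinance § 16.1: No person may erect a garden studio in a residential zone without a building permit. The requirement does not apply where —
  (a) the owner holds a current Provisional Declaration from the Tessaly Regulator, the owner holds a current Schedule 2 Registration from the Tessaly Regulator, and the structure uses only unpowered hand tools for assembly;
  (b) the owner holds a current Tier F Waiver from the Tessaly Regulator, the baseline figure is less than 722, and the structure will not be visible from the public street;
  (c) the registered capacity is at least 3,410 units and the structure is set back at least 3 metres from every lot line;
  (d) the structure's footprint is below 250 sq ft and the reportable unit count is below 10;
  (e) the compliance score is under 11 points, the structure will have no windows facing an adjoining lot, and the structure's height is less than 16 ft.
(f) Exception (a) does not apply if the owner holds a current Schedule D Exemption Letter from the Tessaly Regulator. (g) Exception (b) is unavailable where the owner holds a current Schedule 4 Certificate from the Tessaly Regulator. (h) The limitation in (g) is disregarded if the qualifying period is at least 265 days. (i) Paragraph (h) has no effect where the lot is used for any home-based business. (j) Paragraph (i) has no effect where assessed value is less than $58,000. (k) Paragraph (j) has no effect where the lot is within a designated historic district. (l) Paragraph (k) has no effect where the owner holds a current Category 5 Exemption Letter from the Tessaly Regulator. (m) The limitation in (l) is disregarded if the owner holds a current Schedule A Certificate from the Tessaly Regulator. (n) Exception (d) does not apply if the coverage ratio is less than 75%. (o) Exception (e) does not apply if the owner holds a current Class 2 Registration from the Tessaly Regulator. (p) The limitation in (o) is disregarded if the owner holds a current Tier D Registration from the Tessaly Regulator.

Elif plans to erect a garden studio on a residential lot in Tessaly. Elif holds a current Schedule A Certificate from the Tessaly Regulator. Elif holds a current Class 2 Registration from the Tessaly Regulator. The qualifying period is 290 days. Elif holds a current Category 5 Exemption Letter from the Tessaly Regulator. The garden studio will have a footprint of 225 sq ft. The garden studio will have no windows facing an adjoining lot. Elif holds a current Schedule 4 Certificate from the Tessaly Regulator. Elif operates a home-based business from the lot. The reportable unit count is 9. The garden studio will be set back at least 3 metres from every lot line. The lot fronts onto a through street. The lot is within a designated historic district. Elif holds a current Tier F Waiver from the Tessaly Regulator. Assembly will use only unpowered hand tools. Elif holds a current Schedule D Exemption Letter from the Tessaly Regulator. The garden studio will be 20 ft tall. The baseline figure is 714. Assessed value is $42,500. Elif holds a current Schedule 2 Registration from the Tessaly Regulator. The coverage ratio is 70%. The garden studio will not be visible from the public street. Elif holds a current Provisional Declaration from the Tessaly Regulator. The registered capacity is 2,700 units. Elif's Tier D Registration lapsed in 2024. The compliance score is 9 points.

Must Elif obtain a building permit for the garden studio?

Yes — Elif must obtain a building permit.

Exception (a)'s conditions are all satisfied: a current Provisional Declaration is held; a current Schedule 2 Registration is held; assembly uses only hand tools. But applying paragraph (f): (f) operates against (a): a current Schedule D Exemption Letter is held. (a) is therefore removed.
Exception (b): a current Tier F Waiver is held; the baseline figure is 714, less than the 722 limit; the structure will not be visible from the street — every condition holds. But: (g) is engaged — a current Schedule 4 Certificate is held. (h) would limit (g) — the qualifying period is 290 days, meeting the 265 days threshold — but (i) sets (h) aside: (i) operates — a home-based business operates on the lot. (j) is triggered (assessed value is $42,500, less than the $58,000 limit), but is itself disapplied by (k): (k) is triggered — the lot is in a historic district. (l) operates (a current Category 5 Exemption Letter is held), but is itself disapplied by (m): (m) is triggered — a current Schedule A Certificate is held. (b) is therefore removed.
Exception (c) requires that the registered capacity is at least 3,410 units; but the registered capacity is 2,700 units, short of 3,410 units, so (c) is unavailable.
Exception (d): the structure's footprint is 225 sq ft, below the 250 sq ft limit; the reportable unit count is 9, below the 10 limit — every condition holds. But: (n) operates — the coverage ratio is 70%, less than the 75% limit. So (d) is unavailable.
Exception (e) requires that the structure's height is less than 16 ft; but the structure's height is 20 ft, not less than 16 ft, so (e) is unavailable.
Every exception is unavailable, so the rule governs.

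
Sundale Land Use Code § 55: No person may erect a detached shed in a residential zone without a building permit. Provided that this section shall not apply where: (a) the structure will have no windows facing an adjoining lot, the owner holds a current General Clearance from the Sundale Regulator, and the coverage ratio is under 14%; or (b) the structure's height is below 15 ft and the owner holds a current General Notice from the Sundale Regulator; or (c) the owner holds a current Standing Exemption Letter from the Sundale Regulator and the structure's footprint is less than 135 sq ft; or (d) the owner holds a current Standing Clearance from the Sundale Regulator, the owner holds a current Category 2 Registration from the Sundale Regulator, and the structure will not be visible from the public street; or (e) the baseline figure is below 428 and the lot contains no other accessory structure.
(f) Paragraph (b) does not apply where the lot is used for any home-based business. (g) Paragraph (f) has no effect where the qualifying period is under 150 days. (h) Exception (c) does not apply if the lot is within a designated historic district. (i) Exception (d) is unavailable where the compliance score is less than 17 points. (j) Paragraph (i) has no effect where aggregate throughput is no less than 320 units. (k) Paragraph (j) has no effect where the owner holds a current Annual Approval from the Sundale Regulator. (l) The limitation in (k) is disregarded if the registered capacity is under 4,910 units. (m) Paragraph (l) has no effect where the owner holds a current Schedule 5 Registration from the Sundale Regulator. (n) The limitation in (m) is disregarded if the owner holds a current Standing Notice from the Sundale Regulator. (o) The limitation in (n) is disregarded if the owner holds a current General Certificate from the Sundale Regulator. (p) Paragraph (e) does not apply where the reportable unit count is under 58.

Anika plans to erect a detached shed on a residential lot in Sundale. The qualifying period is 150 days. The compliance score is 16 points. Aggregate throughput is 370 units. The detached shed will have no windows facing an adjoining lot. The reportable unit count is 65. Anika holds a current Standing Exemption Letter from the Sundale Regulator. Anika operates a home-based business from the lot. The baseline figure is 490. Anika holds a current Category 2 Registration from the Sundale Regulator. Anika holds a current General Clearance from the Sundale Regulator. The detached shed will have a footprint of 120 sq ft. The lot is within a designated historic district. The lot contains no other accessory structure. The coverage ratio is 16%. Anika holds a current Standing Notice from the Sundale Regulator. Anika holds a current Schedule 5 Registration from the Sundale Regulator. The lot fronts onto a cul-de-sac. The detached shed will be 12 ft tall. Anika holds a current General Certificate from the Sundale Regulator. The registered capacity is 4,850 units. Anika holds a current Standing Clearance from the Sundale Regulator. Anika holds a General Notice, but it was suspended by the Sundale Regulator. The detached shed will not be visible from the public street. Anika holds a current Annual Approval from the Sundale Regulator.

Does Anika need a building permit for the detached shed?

Yes — Anika must obtain a building permit.

Exception (a) requires that the coverage ratio is under 14%; but the coverage ratio is 16%, not under 14%, so (a) is unavailable.
Exception (b) does not apply: the General Notice is not current.
Exception (c) is satisfied on its face — a current Standing Exemption Letter is held; the structure's footprint is 120 sq ft, less than the 135 sq ft limit. But: (h) is triggered — the lot is in a historic district. (c) is therefore removed.
Exception (d): a current Standing Clearance is held; a current Category 2 Registration is held; the structure will not be visible from the street — every condition holds. However, paragraphs (i)–(o) must be considered: (i) operates against (d): the compliance score is 16 points, less than the 17 points limit. (j) would limit (i) — aggregate throughput is 370 units, meeting the 320 units threshold — but (k) sets (j) aside: (k) operates against (j): a current Annual Approval is held. (l) applies (the registered capacity is 4,850 units, under the 4,910 units limit), but is displaced by (m): (m) operates against (l): a current Schedule 5 Registration is held. (n) would limit (m) — a current Standing Notice is held — but (o) sets (n) aside: (o) operates against (n): a current General Certificate is held. So (d) is unavailable.
Exception (e) requires that the baseline figure is below 428; but the baseline figure is 490, not below 428, so (e) is unavailable.
No exception displaces § 55.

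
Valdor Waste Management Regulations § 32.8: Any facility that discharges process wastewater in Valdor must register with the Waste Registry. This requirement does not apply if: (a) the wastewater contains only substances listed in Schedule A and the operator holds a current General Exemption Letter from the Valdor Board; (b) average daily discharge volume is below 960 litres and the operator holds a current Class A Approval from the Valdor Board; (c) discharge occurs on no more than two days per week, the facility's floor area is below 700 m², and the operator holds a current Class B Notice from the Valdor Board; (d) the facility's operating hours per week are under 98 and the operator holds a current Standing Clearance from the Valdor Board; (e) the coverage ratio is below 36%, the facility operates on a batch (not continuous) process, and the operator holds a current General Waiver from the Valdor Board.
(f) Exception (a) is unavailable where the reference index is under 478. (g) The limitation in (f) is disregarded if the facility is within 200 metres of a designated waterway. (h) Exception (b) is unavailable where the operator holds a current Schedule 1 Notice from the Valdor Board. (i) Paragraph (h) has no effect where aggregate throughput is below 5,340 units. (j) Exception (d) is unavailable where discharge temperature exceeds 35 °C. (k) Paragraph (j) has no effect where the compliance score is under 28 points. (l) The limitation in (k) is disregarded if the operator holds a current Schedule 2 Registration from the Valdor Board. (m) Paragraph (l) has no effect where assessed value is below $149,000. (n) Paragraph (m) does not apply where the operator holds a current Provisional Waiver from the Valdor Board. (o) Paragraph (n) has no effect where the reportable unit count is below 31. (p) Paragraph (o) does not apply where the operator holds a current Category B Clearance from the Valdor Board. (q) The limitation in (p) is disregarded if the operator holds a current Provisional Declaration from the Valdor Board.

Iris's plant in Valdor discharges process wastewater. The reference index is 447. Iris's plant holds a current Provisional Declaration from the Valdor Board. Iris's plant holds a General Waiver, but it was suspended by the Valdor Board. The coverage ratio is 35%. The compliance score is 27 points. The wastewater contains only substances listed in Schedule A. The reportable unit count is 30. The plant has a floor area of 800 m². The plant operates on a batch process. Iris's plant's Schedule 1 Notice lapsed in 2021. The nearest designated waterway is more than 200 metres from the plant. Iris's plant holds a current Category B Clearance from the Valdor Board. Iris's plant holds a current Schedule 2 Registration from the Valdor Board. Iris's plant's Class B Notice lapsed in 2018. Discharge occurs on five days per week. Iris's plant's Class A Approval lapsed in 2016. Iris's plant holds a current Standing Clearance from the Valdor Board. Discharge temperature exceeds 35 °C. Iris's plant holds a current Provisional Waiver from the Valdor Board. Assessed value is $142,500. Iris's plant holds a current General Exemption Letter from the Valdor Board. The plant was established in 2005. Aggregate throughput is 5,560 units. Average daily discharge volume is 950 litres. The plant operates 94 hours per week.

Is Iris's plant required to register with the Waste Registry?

No — exception (d) applies; Iris's plant is not required to register with the Waste Registry.

All of (a)'s requirements are met (the wastewater is Schedule-A-only; a current General Exemption Letter is held). However, paragraphs (f)–(g) must be considered: (f) operates against (a): the reference index is 447, under the 478 limit. (g) is not triggered (the plant is more than 200 m from any designated waterway), so (f) stands. So (a) is unavailable.
Exception (b) requires that the operator holds a current Class A Approval from the Valdor Board; but no current Class A Approval is held, so (b) is unavailable.
Exception (c) requires that discharge occurs on no more than two days per week; but discharge occurs on five days per week, so (c) is unavailable.
Exception (d)'s conditions are all satisfied: the facility's operating hours per week are 94, under the 98 limit; a current Standing Clearance is held. Considering the limiting provisions: (j) is triggered (discharge temperature exceeds 35 °C), but is displaced by (k): (k) operates against (j): the compliance score is 27 points, under the 28 points limit. (l) is engaged (a current Schedule 2 Registration is held), but yields to (m): (m) operates against (l): assessed value is $142,500, below the $149,000 limit. (n) is triggered (a current Provisional Waiver is held), but is itself disapplied by (o): (o) operates against (n): the reportable unit count is 30, below the 31 limit. (p) is engaged (a current Category B Clearance is held), but is displaced by (q): (q) operates against (p): a current Provisional Declaration is held. So (d) applies.
Exception (e) fails — there is no General Waiver in force.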